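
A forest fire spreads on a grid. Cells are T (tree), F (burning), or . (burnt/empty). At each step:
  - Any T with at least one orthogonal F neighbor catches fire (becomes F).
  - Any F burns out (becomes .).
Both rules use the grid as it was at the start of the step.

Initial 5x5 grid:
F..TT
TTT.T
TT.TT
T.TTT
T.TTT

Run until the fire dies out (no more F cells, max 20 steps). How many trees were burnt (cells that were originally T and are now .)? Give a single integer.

Answer: 7

Derivation:
Step 1: +1 fires, +1 burnt (F count now 1)
Step 2: +2 fires, +1 burnt (F count now 2)
Step 3: +3 fires, +2 burnt (F count now 3)
Step 4: +1 fires, +3 burnt (F count now 1)
Step 5: +0 fires, +1 burnt (F count now 0)
Fire out after step 5
Initially T: 18, now '.': 14
Total burnt (originally-T cells now '.'): 7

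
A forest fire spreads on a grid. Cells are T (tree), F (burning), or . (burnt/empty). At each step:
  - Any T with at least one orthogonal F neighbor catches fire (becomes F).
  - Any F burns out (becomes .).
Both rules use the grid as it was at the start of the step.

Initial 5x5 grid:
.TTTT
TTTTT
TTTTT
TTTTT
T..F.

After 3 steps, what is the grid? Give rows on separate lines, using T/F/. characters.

Step 1: 1 trees catch fire, 1 burn out
  .TTTT
  TTTTT
  TTTTT
  TTTFT
  T....
Step 2: 3 trees catch fire, 1 burn out
  .TTTT
  TTTTT
  TTTFT
  TTF.F
  T....
Step 3: 4 trees catch fire, 3 burn out
  .TTTT
  TTTFT
  TTF.F
  TF...
  T....

.TTTT
TTTFT
TTF.F
TF...
T....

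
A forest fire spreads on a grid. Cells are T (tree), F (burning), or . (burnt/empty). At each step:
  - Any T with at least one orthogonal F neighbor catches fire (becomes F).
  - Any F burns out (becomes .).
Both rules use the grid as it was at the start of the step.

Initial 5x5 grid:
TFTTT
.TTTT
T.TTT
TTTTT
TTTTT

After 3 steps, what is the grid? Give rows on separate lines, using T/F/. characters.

Step 1: 3 trees catch fire, 1 burn out
  F.FTT
  .FTTT
  T.TTT
  TTTTT
  TTTTT
Step 2: 2 trees catch fire, 3 burn out
  ...FT
  ..FTT
  T.TTT
  TTTTT
  TTTTT
Step 3: 3 trees catch fire, 2 burn out
  ....F
  ...FT
  T.FTT
  TTTTT
  TTTTT

....F
...FT
T.FTT
TTTTT
TTTTT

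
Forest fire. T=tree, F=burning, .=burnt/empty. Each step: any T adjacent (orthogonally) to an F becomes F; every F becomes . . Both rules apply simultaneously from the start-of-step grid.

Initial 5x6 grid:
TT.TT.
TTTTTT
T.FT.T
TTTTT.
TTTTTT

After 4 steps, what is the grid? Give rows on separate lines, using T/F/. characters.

Step 1: 3 trees catch fire, 1 burn out
  TT.TT.
  TTFTTT
  T..F.T
  TTFTT.
  TTTTTT
Step 2: 5 trees catch fire, 3 burn out
  TT.TT.
  TF.FTT
  T....T
  TF.FT.
  TTFTTT
Step 3: 8 trees catch fire, 5 burn out
  TF.FT.
  F...FT
  T....T
  F...F.
  TF.FTT
Step 4: 6 trees catch fire, 8 burn out
  F...F.
  .....F
  F....T
  ......
  F...FT

F...F.
.....F
F....T
......
F...FT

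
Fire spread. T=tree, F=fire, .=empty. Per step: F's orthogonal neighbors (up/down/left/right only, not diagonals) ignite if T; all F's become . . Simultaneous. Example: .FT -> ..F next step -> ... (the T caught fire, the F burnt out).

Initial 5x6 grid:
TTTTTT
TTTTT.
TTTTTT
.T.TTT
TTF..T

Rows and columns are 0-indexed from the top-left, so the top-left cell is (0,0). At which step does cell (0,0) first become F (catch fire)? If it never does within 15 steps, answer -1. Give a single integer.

Step 1: cell (0,0)='T' (+1 fires, +1 burnt)
Step 2: cell (0,0)='T' (+2 fires, +1 burnt)
Step 3: cell (0,0)='T' (+1 fires, +2 burnt)
Step 4: cell (0,0)='T' (+3 fires, +1 burnt)
Step 5: cell (0,0)='T' (+4 fires, +3 burnt)
Step 6: cell (0,0)='F' (+5 fires, +4 burnt)
  -> target ignites at step 6
Step 7: cell (0,0)='.' (+4 fires, +5 burnt)
Step 8: cell (0,0)='.' (+2 fires, +4 burnt)
Step 9: cell (0,0)='.' (+2 fires, +2 burnt)
Step 10: cell (0,0)='.' (+0 fires, +2 burnt)
  fire out at step 10

6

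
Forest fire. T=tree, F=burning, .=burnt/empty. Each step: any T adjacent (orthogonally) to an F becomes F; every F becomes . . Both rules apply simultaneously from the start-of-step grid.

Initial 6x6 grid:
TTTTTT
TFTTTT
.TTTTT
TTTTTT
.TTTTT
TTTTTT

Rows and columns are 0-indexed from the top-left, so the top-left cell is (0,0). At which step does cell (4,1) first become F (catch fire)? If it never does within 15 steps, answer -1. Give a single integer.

Step 1: cell (4,1)='T' (+4 fires, +1 burnt)
Step 2: cell (4,1)='T' (+5 fires, +4 burnt)
Step 3: cell (4,1)='F' (+6 fires, +5 burnt)
  -> target ignites at step 3
Step 4: cell (4,1)='.' (+6 fires, +6 burnt)
Step 5: cell (4,1)='.' (+6 fires, +6 burnt)
Step 6: cell (4,1)='.' (+3 fires, +6 burnt)
Step 7: cell (4,1)='.' (+2 fires, +3 burnt)
Step 8: cell (4,1)='.' (+1 fires, +2 burnt)
Step 9: cell (4,1)='.' (+0 fires, +1 burnt)
  fire out at step 9

3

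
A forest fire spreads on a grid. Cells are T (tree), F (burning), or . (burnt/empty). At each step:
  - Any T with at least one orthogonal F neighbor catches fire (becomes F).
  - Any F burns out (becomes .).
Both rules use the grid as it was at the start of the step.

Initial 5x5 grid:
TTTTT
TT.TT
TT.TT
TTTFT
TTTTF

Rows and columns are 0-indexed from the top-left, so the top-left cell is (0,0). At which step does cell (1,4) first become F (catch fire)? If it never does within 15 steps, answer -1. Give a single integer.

Step 1: cell (1,4)='T' (+4 fires, +2 burnt)
Step 2: cell (1,4)='T' (+4 fires, +4 burnt)
Step 3: cell (1,4)='F' (+5 fires, +4 burnt)
  -> target ignites at step 3
Step 4: cell (1,4)='.' (+5 fires, +5 burnt)
Step 5: cell (1,4)='.' (+2 fires, +5 burnt)
Step 6: cell (1,4)='.' (+1 fires, +2 burnt)
Step 7: cell (1,4)='.' (+0 fires, +1 burnt)
  fire out at step 7

3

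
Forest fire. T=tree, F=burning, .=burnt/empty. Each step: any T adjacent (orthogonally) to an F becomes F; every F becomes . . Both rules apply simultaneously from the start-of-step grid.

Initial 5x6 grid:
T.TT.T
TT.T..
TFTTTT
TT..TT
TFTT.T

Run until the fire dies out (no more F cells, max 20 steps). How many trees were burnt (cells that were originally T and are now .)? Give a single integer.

Answer: 19

Derivation:
Step 1: +6 fires, +2 burnt (F count now 6)
Step 2: +4 fires, +6 burnt (F count now 4)
Step 3: +3 fires, +4 burnt (F count now 3)
Step 4: +3 fires, +3 burnt (F count now 3)
Step 5: +2 fires, +3 burnt (F count now 2)
Step 6: +1 fires, +2 burnt (F count now 1)
Step 7: +0 fires, +1 burnt (F count now 0)
Fire out after step 7
Initially T: 20, now '.': 29
Total burnt (originally-T cells now '.'): 19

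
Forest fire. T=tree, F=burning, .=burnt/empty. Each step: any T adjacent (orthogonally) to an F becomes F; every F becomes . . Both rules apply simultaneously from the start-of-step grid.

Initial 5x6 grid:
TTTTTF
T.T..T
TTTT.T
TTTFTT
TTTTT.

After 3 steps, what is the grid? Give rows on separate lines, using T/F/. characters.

Step 1: 6 trees catch fire, 2 burn out
  TTTTF.
  T.T..F
  TTTF.T
  TTF.FT
  TTTFT.
Step 2: 7 trees catch fire, 6 burn out
  TTTF..
  T.T...
  TTF..F
  TF...F
  TTF.F.
Step 3: 5 trees catch fire, 7 burn out
  TTF...
  T.F...
  TF....
  F.....
  TF....

TTF...
T.F...
TF....
F.....
TF....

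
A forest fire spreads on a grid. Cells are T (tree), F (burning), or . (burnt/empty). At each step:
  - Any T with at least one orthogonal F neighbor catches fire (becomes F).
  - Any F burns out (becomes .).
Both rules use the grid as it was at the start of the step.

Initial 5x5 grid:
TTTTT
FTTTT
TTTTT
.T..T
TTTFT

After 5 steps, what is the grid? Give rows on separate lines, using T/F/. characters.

Step 1: 5 trees catch fire, 2 burn out
  FTTTT
  .FTTT
  FTTTT
  .T..T
  TTF.F
Step 2: 5 trees catch fire, 5 burn out
  .FTTT
  ..FTT
  .FTTT
  .T..F
  TF...
Step 3: 6 trees catch fire, 5 burn out
  ..FTT
  ...FT
  ..FTF
  .F...
  F....
Step 4: 3 trees catch fire, 6 burn out
  ...FT
  ....F
  ...F.
  .....
  .....
Step 5: 1 trees catch fire, 3 burn out
  ....F
  .....
  .....
  .....
  .....

....F
.....
.....
.....
.....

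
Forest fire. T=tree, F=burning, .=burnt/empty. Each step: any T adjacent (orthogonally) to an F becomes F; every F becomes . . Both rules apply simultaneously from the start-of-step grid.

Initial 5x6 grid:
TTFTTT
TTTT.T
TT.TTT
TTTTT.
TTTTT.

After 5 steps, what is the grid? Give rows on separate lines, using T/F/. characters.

Step 1: 3 trees catch fire, 1 burn out
  TF.FTT
  TTFT.T
  TT.TTT
  TTTTT.
  TTTTT.
Step 2: 4 trees catch fire, 3 burn out
  F...FT
  TF.F.T
  TT.TTT
  TTTTT.
  TTTTT.
Step 3: 4 trees catch fire, 4 burn out
  .....F
  F....T
  TF.FTT
  TTTTT.
  TTTTT.
Step 4: 5 trees catch fire, 4 burn out
  ......
  .....F
  F...FT
  TFTFT.
  TTTTT.
Step 5: 6 trees catch fire, 5 burn out
  ......
  ......
  .....F
  F.F.F.
  TFTFT.

......
......
.....F
F.F.F.
TFTFT.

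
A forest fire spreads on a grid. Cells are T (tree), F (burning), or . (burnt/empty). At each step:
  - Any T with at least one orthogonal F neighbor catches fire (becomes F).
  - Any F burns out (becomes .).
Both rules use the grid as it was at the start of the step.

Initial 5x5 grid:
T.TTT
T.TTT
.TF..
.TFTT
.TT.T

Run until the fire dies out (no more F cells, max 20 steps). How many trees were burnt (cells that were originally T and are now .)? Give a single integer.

Answer: 13

Derivation:
Step 1: +5 fires, +2 burnt (F count now 5)
Step 2: +4 fires, +5 burnt (F count now 4)
Step 3: +3 fires, +4 burnt (F count now 3)
Step 4: +1 fires, +3 burnt (F count now 1)
Step 5: +0 fires, +1 burnt (F count now 0)
Fire out after step 5
Initially T: 15, now '.': 23
Total burnt (originally-T cells now '.'): 13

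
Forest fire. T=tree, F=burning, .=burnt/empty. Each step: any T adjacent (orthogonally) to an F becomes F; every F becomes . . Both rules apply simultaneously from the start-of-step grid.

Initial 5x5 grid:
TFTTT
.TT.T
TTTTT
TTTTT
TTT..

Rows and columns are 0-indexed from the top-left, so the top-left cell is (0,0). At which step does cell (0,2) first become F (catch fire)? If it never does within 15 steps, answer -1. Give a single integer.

Step 1: cell (0,2)='F' (+3 fires, +1 burnt)
  -> target ignites at step 1
Step 2: cell (0,2)='.' (+3 fires, +3 burnt)
Step 3: cell (0,2)='.' (+4 fires, +3 burnt)
Step 4: cell (0,2)='.' (+5 fires, +4 burnt)
Step 5: cell (0,2)='.' (+4 fires, +5 burnt)
Step 6: cell (0,2)='.' (+1 fires, +4 burnt)
Step 7: cell (0,2)='.' (+0 fires, +1 burnt)
  fire out at step 7

1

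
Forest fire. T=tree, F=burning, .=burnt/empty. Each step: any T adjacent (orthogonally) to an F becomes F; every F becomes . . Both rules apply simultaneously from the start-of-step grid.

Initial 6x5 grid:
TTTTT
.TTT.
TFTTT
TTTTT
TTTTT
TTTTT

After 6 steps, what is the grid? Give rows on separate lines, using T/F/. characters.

Step 1: 4 trees catch fire, 1 burn out
  TTTTT
  .FTT.
  F.FTT
  TFTTT
  TTTTT
  TTTTT
Step 2: 6 trees catch fire, 4 burn out
  TFTTT
  ..FT.
  ...FT
  F.FTT
  TFTTT
  TTTTT
Step 3: 8 trees catch fire, 6 burn out
  F.FTT
  ...F.
  ....F
  ...FT
  F.FTT
  TFTTT
Step 4: 5 trees catch fire, 8 burn out
  ...FT
  .....
  .....
  ....F
  ...FT
  F.FTT
Step 5: 3 trees catch fire, 5 burn out
  ....F
  .....
  .....
  .....
  ....F
  ...FT
Step 6: 1 trees catch fire, 3 burn out
  .....
  .....
  .....
  .....
  .....
  ....F

.....
.....
.....
.....
.....
....F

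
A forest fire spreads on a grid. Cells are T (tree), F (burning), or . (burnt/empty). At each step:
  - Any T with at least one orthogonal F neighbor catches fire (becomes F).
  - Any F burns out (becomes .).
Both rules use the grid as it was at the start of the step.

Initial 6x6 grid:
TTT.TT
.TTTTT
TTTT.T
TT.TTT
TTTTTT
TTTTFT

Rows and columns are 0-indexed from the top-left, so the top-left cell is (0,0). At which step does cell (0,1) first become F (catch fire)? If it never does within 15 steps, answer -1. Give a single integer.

Step 1: cell (0,1)='T' (+3 fires, +1 burnt)
Step 2: cell (0,1)='T' (+4 fires, +3 burnt)
Step 3: cell (0,1)='T' (+4 fires, +4 burnt)
Step 4: cell (0,1)='T' (+4 fires, +4 burnt)
Step 5: cell (0,1)='T' (+5 fires, +4 burnt)
Step 6: cell (0,1)='T' (+5 fires, +5 burnt)
Step 7: cell (0,1)='T' (+4 fires, +5 burnt)
Step 8: cell (0,1)='F' (+1 fires, +4 burnt)
  -> target ignites at step 8
Step 9: cell (0,1)='.' (+1 fires, +1 burnt)
Step 10: cell (0,1)='.' (+0 fires, +1 burnt)
  fire out at step 10

8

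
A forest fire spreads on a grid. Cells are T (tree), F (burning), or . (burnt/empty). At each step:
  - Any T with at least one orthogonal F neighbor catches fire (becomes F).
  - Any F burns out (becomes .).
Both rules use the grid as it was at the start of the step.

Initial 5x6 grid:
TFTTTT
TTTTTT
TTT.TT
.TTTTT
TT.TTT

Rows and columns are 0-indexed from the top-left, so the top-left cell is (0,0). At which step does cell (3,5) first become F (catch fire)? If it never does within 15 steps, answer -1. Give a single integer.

Step 1: cell (3,5)='T' (+3 fires, +1 burnt)
Step 2: cell (3,5)='T' (+4 fires, +3 burnt)
Step 3: cell (3,5)='T' (+5 fires, +4 burnt)
Step 4: cell (3,5)='T' (+4 fires, +5 burnt)
Step 5: cell (3,5)='T' (+4 fires, +4 burnt)
Step 6: cell (3,5)='T' (+3 fires, +4 burnt)
Step 7: cell (3,5)='F' (+2 fires, +3 burnt)
  -> target ignites at step 7
Step 8: cell (3,5)='.' (+1 fires, +2 burnt)
Step 9: cell (3,5)='.' (+0 fires, +1 burnt)
  fire out at step 9

7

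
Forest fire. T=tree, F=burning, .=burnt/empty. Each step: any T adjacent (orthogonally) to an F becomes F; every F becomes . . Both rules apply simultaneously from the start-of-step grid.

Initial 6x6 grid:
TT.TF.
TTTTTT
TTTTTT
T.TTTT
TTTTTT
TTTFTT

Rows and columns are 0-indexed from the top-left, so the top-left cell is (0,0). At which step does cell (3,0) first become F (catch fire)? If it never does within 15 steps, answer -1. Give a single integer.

Step 1: cell (3,0)='T' (+5 fires, +2 burnt)
Step 2: cell (3,0)='T' (+8 fires, +5 burnt)
Step 3: cell (3,0)='T' (+8 fires, +8 burnt)
Step 4: cell (3,0)='T' (+4 fires, +8 burnt)
Step 5: cell (3,0)='F' (+4 fires, +4 burnt)
  -> target ignites at step 5
Step 6: cell (3,0)='.' (+2 fires, +4 burnt)
Step 7: cell (3,0)='.' (+0 fires, +2 burnt)
  fire out at step 7

5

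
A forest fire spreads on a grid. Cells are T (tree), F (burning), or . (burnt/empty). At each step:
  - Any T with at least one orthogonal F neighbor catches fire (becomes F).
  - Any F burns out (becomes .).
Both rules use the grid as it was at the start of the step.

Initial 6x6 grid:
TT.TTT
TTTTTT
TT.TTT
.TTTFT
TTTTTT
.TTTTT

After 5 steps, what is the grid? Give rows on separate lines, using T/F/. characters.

Step 1: 4 trees catch fire, 1 burn out
  TT.TTT
  TTTTTT
  TT.TFT
  .TTF.F
  TTTTFT
  .TTTTT
Step 2: 7 trees catch fire, 4 burn out
  TT.TTT
  TTTTFT
  TT.F.F
  .TF...
  TTTF.F
  .TTTFT
Step 3: 7 trees catch fire, 7 burn out
  TT.TFT
  TTTF.F
  TT....
  .F....
  TTF...
  .TTF.F
Step 4: 6 trees catch fire, 7 burn out
  TT.F.F
  TTF...
  TF....
  ......
  TF....
  .TF...
Step 5: 4 trees catch fire, 6 burn out
  TT....
  TF....
  F.....
  ......
  F.....
  .F....

TT....
TF....
F.....
......
F.....
.F....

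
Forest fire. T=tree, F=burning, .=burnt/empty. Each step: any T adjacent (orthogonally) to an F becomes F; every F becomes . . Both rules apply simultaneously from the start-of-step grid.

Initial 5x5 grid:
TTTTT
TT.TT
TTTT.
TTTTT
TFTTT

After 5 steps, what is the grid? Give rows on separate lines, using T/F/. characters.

Step 1: 3 trees catch fire, 1 burn out
  TTTTT
  TT.TT
  TTTT.
  TFTTT
  F.FTT
Step 2: 4 trees catch fire, 3 burn out
  TTTTT
  TT.TT
  TFTT.
  F.FTT
  ...FT
Step 3: 5 trees catch fire, 4 burn out
  TTTTT
  TF.TT
  F.FT.
  ...FT
  ....F
Step 4: 4 trees catch fire, 5 burn out
  TFTTT
  F..TT
  ...F.
  ....F
  .....
Step 5: 3 trees catch fire, 4 burn out
  F.FTT
  ...FT
  .....
  .....
  .....

F.FTT
...FT
.....
.....
.....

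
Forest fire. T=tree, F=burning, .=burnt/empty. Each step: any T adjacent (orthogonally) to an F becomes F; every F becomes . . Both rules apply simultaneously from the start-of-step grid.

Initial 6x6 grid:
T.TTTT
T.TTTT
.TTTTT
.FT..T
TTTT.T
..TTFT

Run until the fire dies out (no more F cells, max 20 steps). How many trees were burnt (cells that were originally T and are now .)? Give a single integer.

Answer: 23

Derivation:
Step 1: +5 fires, +2 burnt (F count now 5)
Step 2: +6 fires, +5 burnt (F count now 6)
Step 3: +3 fires, +6 burnt (F count now 3)
Step 4: +4 fires, +3 burnt (F count now 4)
Step 5: +3 fires, +4 burnt (F count now 3)
Step 6: +2 fires, +3 burnt (F count now 2)
Step 7: +0 fires, +2 burnt (F count now 0)
Fire out after step 7
Initially T: 25, now '.': 34
Total burnt (originally-T cells now '.'): 23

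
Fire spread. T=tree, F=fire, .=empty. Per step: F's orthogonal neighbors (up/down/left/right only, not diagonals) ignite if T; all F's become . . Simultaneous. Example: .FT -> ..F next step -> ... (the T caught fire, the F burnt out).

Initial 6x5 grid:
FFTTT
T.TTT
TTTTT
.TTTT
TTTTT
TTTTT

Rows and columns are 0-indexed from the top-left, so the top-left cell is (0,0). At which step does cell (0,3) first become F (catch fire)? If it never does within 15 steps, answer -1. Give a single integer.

Step 1: cell (0,3)='T' (+2 fires, +2 burnt)
Step 2: cell (0,3)='F' (+3 fires, +2 burnt)
  -> target ignites at step 2
Step 3: cell (0,3)='.' (+4 fires, +3 burnt)
Step 4: cell (0,3)='.' (+4 fires, +4 burnt)
Step 5: cell (0,3)='.' (+4 fires, +4 burnt)
Step 6: cell (0,3)='.' (+5 fires, +4 burnt)
Step 7: cell (0,3)='.' (+3 fires, +5 burnt)
Step 8: cell (0,3)='.' (+1 fires, +3 burnt)
Step 9: cell (0,3)='.' (+0 fires, +1 burnt)
  fire out at step 9

2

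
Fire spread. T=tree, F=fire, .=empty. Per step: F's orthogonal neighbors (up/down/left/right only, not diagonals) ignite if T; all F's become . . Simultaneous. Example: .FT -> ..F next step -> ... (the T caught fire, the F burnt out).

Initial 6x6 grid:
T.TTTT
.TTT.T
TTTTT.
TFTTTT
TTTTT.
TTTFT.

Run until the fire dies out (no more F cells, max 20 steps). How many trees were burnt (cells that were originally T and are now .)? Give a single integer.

Answer: 27

Derivation:
Step 1: +7 fires, +2 burnt (F count now 7)
Step 2: +8 fires, +7 burnt (F count now 8)
Step 3: +4 fires, +8 burnt (F count now 4)
Step 4: +4 fires, +4 burnt (F count now 4)
Step 5: +1 fires, +4 burnt (F count now 1)
Step 6: +1 fires, +1 burnt (F count now 1)
Step 7: +1 fires, +1 burnt (F count now 1)
Step 8: +1 fires, +1 burnt (F count now 1)
Step 9: +0 fires, +1 burnt (F count now 0)
Fire out after step 9
Initially T: 28, now '.': 35
Total burnt (originally-T cells now '.'): 27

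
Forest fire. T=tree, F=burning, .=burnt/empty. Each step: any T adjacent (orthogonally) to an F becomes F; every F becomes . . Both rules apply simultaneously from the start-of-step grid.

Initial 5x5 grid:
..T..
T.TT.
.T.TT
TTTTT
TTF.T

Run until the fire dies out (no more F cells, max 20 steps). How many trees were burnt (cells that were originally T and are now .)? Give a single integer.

Answer: 14

Derivation:
Step 1: +2 fires, +1 burnt (F count now 2)
Step 2: +3 fires, +2 burnt (F count now 3)
Step 3: +4 fires, +3 burnt (F count now 4)
Step 4: +3 fires, +4 burnt (F count now 3)
Step 5: +1 fires, +3 burnt (F count now 1)
Step 6: +1 fires, +1 burnt (F count now 1)
Step 7: +0 fires, +1 burnt (F count now 0)
Fire out after step 7
Initially T: 15, now '.': 24
Total burnt (originally-T cells now '.'): 14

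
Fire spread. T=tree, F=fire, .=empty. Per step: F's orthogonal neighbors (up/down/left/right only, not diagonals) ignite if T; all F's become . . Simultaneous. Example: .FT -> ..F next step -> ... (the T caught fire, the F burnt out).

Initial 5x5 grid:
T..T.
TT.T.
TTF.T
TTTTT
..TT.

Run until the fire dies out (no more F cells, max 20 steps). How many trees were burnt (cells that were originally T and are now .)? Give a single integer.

Step 1: +2 fires, +1 burnt (F count now 2)
Step 2: +5 fires, +2 burnt (F count now 5)
Step 3: +4 fires, +5 burnt (F count now 4)
Step 4: +2 fires, +4 burnt (F count now 2)
Step 5: +0 fires, +2 burnt (F count now 0)
Fire out after step 5
Initially T: 15, now '.': 23
Total burnt (originally-T cells now '.'): 13

Answer: 13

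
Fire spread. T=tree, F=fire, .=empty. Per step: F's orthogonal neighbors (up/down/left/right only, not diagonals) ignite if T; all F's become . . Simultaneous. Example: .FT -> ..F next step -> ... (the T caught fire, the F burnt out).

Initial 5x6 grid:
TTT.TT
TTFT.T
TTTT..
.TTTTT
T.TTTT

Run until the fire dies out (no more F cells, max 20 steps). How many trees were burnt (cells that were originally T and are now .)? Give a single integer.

Step 1: +4 fires, +1 burnt (F count now 4)
Step 2: +5 fires, +4 burnt (F count now 5)
Step 3: +5 fires, +5 burnt (F count now 5)
Step 4: +2 fires, +5 burnt (F count now 2)
Step 5: +2 fires, +2 burnt (F count now 2)
Step 6: +1 fires, +2 burnt (F count now 1)
Step 7: +0 fires, +1 burnt (F count now 0)
Fire out after step 7
Initially T: 23, now '.': 26
Total burnt (originally-T cells now '.'): 19

Answer: 19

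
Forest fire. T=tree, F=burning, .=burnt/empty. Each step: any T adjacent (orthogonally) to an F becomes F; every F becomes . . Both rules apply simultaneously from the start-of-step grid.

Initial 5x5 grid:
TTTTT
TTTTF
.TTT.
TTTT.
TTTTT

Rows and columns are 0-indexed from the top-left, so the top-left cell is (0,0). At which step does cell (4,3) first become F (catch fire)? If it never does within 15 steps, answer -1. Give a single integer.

Step 1: cell (4,3)='T' (+2 fires, +1 burnt)
Step 2: cell (4,3)='T' (+3 fires, +2 burnt)
Step 3: cell (4,3)='T' (+4 fires, +3 burnt)
Step 4: cell (4,3)='F' (+5 fires, +4 burnt)
  -> target ignites at step 4
Step 5: cell (4,3)='.' (+4 fires, +5 burnt)
Step 6: cell (4,3)='.' (+2 fires, +4 burnt)
Step 7: cell (4,3)='.' (+1 fires, +2 burnt)
Step 8: cell (4,3)='.' (+0 fires, +1 burnt)
  fire out at step 8

4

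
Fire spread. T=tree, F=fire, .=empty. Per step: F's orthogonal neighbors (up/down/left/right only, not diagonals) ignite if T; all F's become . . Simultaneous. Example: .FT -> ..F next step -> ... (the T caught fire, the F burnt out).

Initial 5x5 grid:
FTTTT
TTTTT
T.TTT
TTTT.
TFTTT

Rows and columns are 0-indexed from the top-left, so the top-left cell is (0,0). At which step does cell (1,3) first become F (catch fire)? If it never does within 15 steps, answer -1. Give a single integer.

Step 1: cell (1,3)='T' (+5 fires, +2 burnt)
Step 2: cell (1,3)='T' (+6 fires, +5 burnt)
Step 3: cell (1,3)='T' (+5 fires, +6 burnt)
Step 4: cell (1,3)='F' (+3 fires, +5 burnt)
  -> target ignites at step 4
Step 5: cell (1,3)='.' (+2 fires, +3 burnt)
Step 6: cell (1,3)='.' (+0 fires, +2 burnt)
  fire out at step 6

4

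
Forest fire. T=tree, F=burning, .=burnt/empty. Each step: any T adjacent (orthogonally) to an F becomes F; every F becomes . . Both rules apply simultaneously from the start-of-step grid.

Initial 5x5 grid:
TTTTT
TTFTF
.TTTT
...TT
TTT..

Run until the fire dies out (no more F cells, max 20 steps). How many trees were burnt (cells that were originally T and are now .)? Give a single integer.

Step 1: +6 fires, +2 burnt (F count now 6)
Step 2: +6 fires, +6 burnt (F count now 6)
Step 3: +2 fires, +6 burnt (F count now 2)
Step 4: +0 fires, +2 burnt (F count now 0)
Fire out after step 4
Initially T: 17, now '.': 22
Total burnt (originally-T cells now '.'): 14

Answer: 14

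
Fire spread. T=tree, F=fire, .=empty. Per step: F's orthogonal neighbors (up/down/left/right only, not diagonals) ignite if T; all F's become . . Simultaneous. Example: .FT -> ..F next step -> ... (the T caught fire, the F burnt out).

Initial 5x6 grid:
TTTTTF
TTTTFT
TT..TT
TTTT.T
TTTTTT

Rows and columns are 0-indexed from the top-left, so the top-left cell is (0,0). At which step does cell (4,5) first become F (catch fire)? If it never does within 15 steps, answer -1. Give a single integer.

Step 1: cell (4,5)='T' (+4 fires, +2 burnt)
Step 2: cell (4,5)='T' (+3 fires, +4 burnt)
Step 3: cell (4,5)='T' (+3 fires, +3 burnt)
Step 4: cell (4,5)='F' (+4 fires, +3 burnt)
  -> target ignites at step 4
Step 5: cell (4,5)='.' (+4 fires, +4 burnt)
Step 6: cell (4,5)='.' (+4 fires, +4 burnt)
Step 7: cell (4,5)='.' (+3 fires, +4 burnt)
Step 8: cell (4,5)='.' (+0 fires, +3 burnt)
  fire out at step 8

4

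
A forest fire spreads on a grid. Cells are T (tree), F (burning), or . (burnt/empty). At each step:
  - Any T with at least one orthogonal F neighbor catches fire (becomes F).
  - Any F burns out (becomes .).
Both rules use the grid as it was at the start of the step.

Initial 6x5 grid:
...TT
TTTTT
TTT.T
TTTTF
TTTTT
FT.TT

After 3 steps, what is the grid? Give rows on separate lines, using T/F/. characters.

Step 1: 5 trees catch fire, 2 burn out
  ...TT
  TTTTT
  TTT.F
  TTTF.
  FTTTF
  .F.TT
Step 2: 6 trees catch fire, 5 burn out
  ...TT
  TTTTF
  TTT..
  FTF..
  .FTF.
  ...TF
Step 3: 7 trees catch fire, 6 burn out
  ...TF
  TTTF.
  FTF..
  .F...
  ..F..
  ...F.

...TF
TTTF.
FTF..
.F...
..F..
...F.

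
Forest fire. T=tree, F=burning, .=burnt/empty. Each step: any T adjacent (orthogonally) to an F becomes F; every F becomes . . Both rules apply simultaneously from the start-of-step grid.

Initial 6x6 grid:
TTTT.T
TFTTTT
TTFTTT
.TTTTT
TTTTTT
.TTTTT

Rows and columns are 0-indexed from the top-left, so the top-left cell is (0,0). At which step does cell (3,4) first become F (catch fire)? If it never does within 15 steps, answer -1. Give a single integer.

Step 1: cell (3,4)='T' (+6 fires, +2 burnt)
Step 2: cell (3,4)='T' (+8 fires, +6 burnt)
Step 3: cell (3,4)='F' (+7 fires, +8 burnt)
  -> target ignites at step 3
Step 4: cell (3,4)='.' (+6 fires, +7 burnt)
Step 5: cell (3,4)='.' (+3 fires, +6 burnt)
Step 6: cell (3,4)='.' (+1 fires, +3 burnt)
Step 7: cell (3,4)='.' (+0 fires, +1 burnt)
  fire out at step 7

3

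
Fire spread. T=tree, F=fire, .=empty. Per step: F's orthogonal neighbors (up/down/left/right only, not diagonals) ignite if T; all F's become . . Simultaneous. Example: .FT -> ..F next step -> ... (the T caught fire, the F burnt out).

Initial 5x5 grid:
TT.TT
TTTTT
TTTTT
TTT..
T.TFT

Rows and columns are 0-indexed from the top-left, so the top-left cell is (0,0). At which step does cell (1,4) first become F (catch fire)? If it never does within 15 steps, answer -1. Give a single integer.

Step 1: cell (1,4)='T' (+2 fires, +1 burnt)
Step 2: cell (1,4)='T' (+1 fires, +2 burnt)
Step 3: cell (1,4)='T' (+2 fires, +1 burnt)
Step 4: cell (1,4)='T' (+4 fires, +2 burnt)
Step 5: cell (1,4)='T' (+5 fires, +4 burnt)
Step 6: cell (1,4)='F' (+4 fires, +5 burnt)
  -> target ignites at step 6
Step 7: cell (1,4)='.' (+2 fires, +4 burnt)
Step 8: cell (1,4)='.' (+0 fires, +2 burnt)
  fire out at step 8

6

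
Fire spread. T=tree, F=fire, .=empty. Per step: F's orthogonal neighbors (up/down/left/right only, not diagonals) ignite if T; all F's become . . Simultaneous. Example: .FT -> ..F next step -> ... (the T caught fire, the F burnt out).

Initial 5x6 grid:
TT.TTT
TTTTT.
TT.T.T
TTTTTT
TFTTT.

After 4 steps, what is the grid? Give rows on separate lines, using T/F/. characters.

Step 1: 3 trees catch fire, 1 burn out
  TT.TTT
  TTTTT.
  TT.T.T
  TFTTTT
  F.FTT.
Step 2: 4 trees catch fire, 3 burn out
  TT.TTT
  TTTTT.
  TF.T.T
  F.FTTT
  ...FT.
Step 3: 4 trees catch fire, 4 burn out
  TT.TTT
  TFTTT.
  F..T.T
  ...FTT
  ....F.
Step 4: 5 trees catch fire, 4 burn out
  TF.TTT
  F.FTT.
  ...F.T
  ....FT
  ......

TF.TTT
F.FTT.
...F.T
....FT
......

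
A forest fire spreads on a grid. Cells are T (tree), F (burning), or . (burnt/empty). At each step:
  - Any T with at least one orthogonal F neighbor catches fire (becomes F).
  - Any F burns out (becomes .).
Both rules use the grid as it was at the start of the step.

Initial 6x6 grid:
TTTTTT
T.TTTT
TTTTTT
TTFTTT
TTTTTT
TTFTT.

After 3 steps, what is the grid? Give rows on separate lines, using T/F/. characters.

Step 1: 6 trees catch fire, 2 burn out
  TTTTTT
  T.TTTT
  TTFTTT
  TF.FTT
  TTFTTT
  TF.FT.
Step 2: 9 trees catch fire, 6 burn out
  TTTTTT
  T.FTTT
  TF.FTT
  F...FT
  TF.FTT
  F...F.
Step 3: 7 trees catch fire, 9 burn out
  TTFTTT
  T..FTT
  F...FT
  .....F
  F...FT
  ......

TTFTTT
T..FTT
F...FT
.....F
F...FT
......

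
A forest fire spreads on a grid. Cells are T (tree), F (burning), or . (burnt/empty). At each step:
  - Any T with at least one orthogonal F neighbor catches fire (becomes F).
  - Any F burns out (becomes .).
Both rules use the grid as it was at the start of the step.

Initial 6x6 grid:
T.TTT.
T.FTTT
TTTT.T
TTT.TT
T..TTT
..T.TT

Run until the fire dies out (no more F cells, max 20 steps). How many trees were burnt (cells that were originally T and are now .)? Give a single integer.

Answer: 24

Derivation:
Step 1: +3 fires, +1 burnt (F count now 3)
Step 2: +5 fires, +3 burnt (F count now 5)
Step 3: +4 fires, +5 burnt (F count now 4)
Step 4: +3 fires, +4 burnt (F count now 3)
Step 5: +3 fires, +3 burnt (F count now 3)
Step 6: +2 fires, +3 burnt (F count now 2)
Step 7: +2 fires, +2 burnt (F count now 2)
Step 8: +2 fires, +2 burnt (F count now 2)
Step 9: +0 fires, +2 burnt (F count now 0)
Fire out after step 9
Initially T: 25, now '.': 35
Total burnt (originally-T cells now '.'): 24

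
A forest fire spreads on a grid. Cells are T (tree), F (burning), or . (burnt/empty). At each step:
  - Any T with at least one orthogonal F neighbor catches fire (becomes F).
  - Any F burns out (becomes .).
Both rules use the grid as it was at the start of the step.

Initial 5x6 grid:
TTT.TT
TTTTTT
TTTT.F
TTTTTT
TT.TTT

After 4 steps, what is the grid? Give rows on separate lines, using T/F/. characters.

Step 1: 2 trees catch fire, 1 burn out
  TTT.TT
  TTTTTF
  TTTT..
  TTTTTF
  TT.TTT
Step 2: 4 trees catch fire, 2 burn out
  TTT.TF
  TTTTF.
  TTTT..
  TTTTF.
  TT.TTF
Step 3: 4 trees catch fire, 4 burn out
  TTT.F.
  TTTF..
  TTTT..
  TTTF..
  TT.TF.
Step 4: 4 trees catch fire, 4 burn out
  TTT...
  TTF...
  TTTF..
  TTF...
  TT.F..

TTT...
TTF...
TTTF..
TTF...
TT.F..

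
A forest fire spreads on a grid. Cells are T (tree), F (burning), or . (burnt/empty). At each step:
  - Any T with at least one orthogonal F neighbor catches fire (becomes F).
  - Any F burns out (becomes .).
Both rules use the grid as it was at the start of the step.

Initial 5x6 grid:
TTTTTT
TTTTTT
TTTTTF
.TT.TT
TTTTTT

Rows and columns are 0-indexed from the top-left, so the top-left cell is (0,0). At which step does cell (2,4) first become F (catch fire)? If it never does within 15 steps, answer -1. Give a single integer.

Step 1: cell (2,4)='F' (+3 fires, +1 burnt)
  -> target ignites at step 1
Step 2: cell (2,4)='.' (+5 fires, +3 burnt)
Step 3: cell (2,4)='.' (+4 fires, +5 burnt)
Step 4: cell (2,4)='.' (+5 fires, +4 burnt)
Step 5: cell (2,4)='.' (+5 fires, +5 burnt)
Step 6: cell (2,4)='.' (+3 fires, +5 burnt)
Step 7: cell (2,4)='.' (+2 fires, +3 burnt)
Step 8: cell (2,4)='.' (+0 fires, +2 burnt)
  fire out at step 8

1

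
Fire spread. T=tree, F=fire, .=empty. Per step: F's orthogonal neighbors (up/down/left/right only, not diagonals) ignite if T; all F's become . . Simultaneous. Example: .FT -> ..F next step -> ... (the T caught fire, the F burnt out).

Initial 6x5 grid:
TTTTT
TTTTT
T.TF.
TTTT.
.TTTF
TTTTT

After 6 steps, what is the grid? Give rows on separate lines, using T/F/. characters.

Step 1: 5 trees catch fire, 2 burn out
  TTTTT
  TTTFT
  T.F..
  TTTF.
  .TTF.
  TTTTF
Step 2: 6 trees catch fire, 5 burn out
  TTTFT
  TTF.F
  T....
  TTF..
  .TF..
  TTTF.
Step 3: 6 trees catch fire, 6 burn out
  TTF.F
  TF...
  T....
  TF...
  .F...
  TTF..
Step 4: 4 trees catch fire, 6 burn out
  TF...
  F....
  T....
  F....
  .....
  TF...
Step 5: 3 trees catch fire, 4 burn out
  F....
  .....
  F....
  .....
  .....
  F....
Step 6: 0 trees catch fire, 3 burn out
  .....
  .....
  .....
  .....
  .....
  .....

.....
.....
.....
.....
.....
.....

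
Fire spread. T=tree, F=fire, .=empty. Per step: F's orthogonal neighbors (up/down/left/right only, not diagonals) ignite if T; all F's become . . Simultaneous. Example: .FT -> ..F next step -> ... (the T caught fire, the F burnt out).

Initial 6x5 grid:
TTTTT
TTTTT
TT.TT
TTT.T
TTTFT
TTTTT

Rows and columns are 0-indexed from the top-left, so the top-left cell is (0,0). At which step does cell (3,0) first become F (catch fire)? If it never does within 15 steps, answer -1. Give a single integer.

Step 1: cell (3,0)='T' (+3 fires, +1 burnt)
Step 2: cell (3,0)='T' (+5 fires, +3 burnt)
Step 3: cell (3,0)='T' (+4 fires, +5 burnt)
Step 4: cell (3,0)='F' (+5 fires, +4 burnt)
  -> target ignites at step 4
Step 5: cell (3,0)='.' (+4 fires, +5 burnt)
Step 6: cell (3,0)='.' (+4 fires, +4 burnt)
Step 7: cell (3,0)='.' (+2 fires, +4 burnt)
Step 8: cell (3,0)='.' (+0 fires, +2 burnt)
  fire out at step 8

4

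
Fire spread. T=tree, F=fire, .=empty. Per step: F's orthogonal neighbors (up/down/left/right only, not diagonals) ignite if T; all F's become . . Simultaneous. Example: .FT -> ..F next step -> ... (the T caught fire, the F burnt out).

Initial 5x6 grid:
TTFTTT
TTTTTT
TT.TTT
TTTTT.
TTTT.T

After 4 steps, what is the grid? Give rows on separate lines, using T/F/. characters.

Step 1: 3 trees catch fire, 1 burn out
  TF.FTT
  TTFTTT
  TT.TTT
  TTTTT.
  TTTT.T
Step 2: 4 trees catch fire, 3 burn out
  F...FT
  TF.FTT
  TT.TTT
  TTTTT.
  TTTT.T
Step 3: 5 trees catch fire, 4 burn out
  .....F
  F...FT
  TF.FTT
  TTTTT.
  TTTT.T
Step 4: 5 trees catch fire, 5 burn out
  ......
  .....F
  F...FT
  TFTFT.
  TTTT.T

......
.....F
F...FT
TFTFT.
TTTT.T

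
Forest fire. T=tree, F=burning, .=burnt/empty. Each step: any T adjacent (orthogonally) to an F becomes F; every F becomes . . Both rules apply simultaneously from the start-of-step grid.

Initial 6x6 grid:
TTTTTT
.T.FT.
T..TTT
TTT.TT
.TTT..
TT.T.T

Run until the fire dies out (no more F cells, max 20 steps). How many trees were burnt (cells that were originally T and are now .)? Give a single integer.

Step 1: +3 fires, +1 burnt (F count now 3)
Step 2: +3 fires, +3 burnt (F count now 3)
Step 3: +4 fires, +3 burnt (F count now 4)
Step 4: +3 fires, +4 burnt (F count now 3)
Step 5: +0 fires, +3 burnt (F count now 0)
Fire out after step 5
Initially T: 24, now '.': 25
Total burnt (originally-T cells now '.'): 13

Answer: 13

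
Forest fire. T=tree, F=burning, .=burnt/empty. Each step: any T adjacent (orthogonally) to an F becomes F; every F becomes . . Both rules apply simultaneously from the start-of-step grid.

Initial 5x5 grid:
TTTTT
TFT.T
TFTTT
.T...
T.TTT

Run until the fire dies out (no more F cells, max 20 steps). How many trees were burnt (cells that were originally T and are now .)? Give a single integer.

Step 1: +6 fires, +2 burnt (F count now 6)
Step 2: +3 fires, +6 burnt (F count now 3)
Step 3: +2 fires, +3 burnt (F count now 2)
Step 4: +2 fires, +2 burnt (F count now 2)
Step 5: +0 fires, +2 burnt (F count now 0)
Fire out after step 5
Initially T: 17, now '.': 21
Total burnt (originally-T cells now '.'): 13

Answer: 13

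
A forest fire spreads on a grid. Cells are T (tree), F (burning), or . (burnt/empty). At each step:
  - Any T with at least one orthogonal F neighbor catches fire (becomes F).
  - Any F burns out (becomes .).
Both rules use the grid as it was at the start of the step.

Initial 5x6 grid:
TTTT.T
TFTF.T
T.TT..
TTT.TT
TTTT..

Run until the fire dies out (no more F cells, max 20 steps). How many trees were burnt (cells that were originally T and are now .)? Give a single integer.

Step 1: +5 fires, +2 burnt (F count now 5)
Step 2: +4 fires, +5 burnt (F count now 4)
Step 3: +2 fires, +4 burnt (F count now 2)
Step 4: +3 fires, +2 burnt (F count now 3)
Step 5: +2 fires, +3 burnt (F count now 2)
Step 6: +0 fires, +2 burnt (F count now 0)
Fire out after step 6
Initially T: 20, now '.': 26
Total burnt (originally-T cells now '.'): 16

Answer: 16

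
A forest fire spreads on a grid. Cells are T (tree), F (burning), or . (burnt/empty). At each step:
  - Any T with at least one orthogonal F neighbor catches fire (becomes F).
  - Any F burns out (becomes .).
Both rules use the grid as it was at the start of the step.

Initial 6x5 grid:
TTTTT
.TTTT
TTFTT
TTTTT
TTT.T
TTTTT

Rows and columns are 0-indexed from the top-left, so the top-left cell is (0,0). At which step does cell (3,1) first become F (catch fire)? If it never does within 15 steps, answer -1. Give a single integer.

Step 1: cell (3,1)='T' (+4 fires, +1 burnt)
Step 2: cell (3,1)='F' (+8 fires, +4 burnt)
  -> target ignites at step 2
Step 3: cell (3,1)='.' (+7 fires, +8 burnt)
Step 4: cell (3,1)='.' (+6 fires, +7 burnt)
Step 5: cell (3,1)='.' (+2 fires, +6 burnt)
Step 6: cell (3,1)='.' (+0 fires, +2 burnt)
  fire out at step 6

2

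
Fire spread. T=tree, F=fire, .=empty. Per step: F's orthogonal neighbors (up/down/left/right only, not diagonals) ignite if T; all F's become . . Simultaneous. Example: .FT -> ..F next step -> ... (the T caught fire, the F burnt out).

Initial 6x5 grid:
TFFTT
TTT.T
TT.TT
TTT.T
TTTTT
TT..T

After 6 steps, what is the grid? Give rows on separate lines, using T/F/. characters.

Step 1: 4 trees catch fire, 2 burn out
  F..FT
  TFF.T
  TT.TT
  TTT.T
  TTTTT
  TT..T
Step 2: 3 trees catch fire, 4 burn out
  ....F
  F...T
  TF.TT
  TTT.T
  TTTTT
  TT..T
Step 3: 3 trees catch fire, 3 burn out
  .....
  ....F
  F..TT
  TFT.T
  TTTTT
  TT..T
Step 4: 4 trees catch fire, 3 burn out
  .....
  .....
  ...TF
  F.F.T
  TFTTT
  TT..T
Step 5: 5 trees catch fire, 4 burn out
  .....
  .....
  ...F.
  ....F
  F.FTT
  TF..T
Step 6: 3 trees catch fire, 5 burn out
  .....
  .....
  .....
  .....
  ...FF
  F...T

.....
.....
.....
.....
...FF
F...T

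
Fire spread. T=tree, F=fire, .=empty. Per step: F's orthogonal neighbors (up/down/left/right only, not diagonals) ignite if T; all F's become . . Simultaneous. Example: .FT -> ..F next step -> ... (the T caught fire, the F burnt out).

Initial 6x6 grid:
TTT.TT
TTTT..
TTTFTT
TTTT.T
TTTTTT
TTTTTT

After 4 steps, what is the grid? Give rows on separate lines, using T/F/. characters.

Step 1: 4 trees catch fire, 1 burn out
  TTT.TT
  TTTF..
  TTF.FT
  TTTF.T
  TTTTTT
  TTTTTT
Step 2: 5 trees catch fire, 4 burn out
  TTT.TT
  TTF...
  TF...F
  TTF..T
  TTTFTT
  TTTTTT
Step 3: 8 trees catch fire, 5 burn out
  TTF.TT
  TF....
  F.....
  TF...F
  TTF.FT
  TTTFTT
Step 4: 7 trees catch fire, 8 burn out
  TF..TT
  F.....
  ......
  F.....
  TF...F
  TTF.FT

TF..TT
F.....
......
F.....
TF...F
TTF.FT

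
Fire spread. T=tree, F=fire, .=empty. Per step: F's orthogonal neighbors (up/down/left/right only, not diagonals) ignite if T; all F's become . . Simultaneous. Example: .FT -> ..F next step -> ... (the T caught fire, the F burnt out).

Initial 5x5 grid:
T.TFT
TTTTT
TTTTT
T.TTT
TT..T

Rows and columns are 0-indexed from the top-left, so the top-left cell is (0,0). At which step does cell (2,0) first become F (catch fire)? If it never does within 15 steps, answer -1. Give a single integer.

Step 1: cell (2,0)='T' (+3 fires, +1 burnt)
Step 2: cell (2,0)='T' (+3 fires, +3 burnt)
Step 3: cell (2,0)='T' (+4 fires, +3 burnt)
Step 4: cell (2,0)='T' (+4 fires, +4 burnt)
Step 5: cell (2,0)='F' (+3 fires, +4 burnt)
  -> target ignites at step 5
Step 6: cell (2,0)='.' (+1 fires, +3 burnt)
Step 7: cell (2,0)='.' (+1 fires, +1 burnt)
Step 8: cell (2,0)='.' (+1 fires, +1 burnt)
Step 9: cell (2,0)='.' (+0 fires, +1 burnt)
  fire out at step 9

5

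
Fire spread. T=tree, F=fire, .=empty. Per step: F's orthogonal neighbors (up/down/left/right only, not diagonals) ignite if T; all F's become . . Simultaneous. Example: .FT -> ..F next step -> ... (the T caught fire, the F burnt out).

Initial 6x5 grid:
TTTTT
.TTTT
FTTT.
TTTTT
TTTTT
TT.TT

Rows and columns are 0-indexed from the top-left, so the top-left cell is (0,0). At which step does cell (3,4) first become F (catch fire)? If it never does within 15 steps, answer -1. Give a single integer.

Step 1: cell (3,4)='T' (+2 fires, +1 burnt)
Step 2: cell (3,4)='T' (+4 fires, +2 burnt)
Step 3: cell (3,4)='T' (+6 fires, +4 burnt)
Step 4: cell (3,4)='T' (+6 fires, +6 burnt)
Step 5: cell (3,4)='F' (+4 fires, +6 burnt)
  -> target ignites at step 5
Step 6: cell (3,4)='.' (+3 fires, +4 burnt)
Step 7: cell (3,4)='.' (+1 fires, +3 burnt)
Step 8: cell (3,4)='.' (+0 fires, +1 burnt)
  fire out at step 8

5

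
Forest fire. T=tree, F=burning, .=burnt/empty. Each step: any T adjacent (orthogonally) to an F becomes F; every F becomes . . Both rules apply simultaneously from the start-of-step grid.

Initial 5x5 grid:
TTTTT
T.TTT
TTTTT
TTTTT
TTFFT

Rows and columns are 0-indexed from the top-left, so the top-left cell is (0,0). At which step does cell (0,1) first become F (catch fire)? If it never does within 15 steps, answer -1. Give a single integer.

Step 1: cell (0,1)='T' (+4 fires, +2 burnt)
Step 2: cell (0,1)='T' (+5 fires, +4 burnt)
Step 3: cell (0,1)='T' (+5 fires, +5 burnt)
Step 4: cell (0,1)='T' (+4 fires, +5 burnt)
Step 5: cell (0,1)='F' (+3 fires, +4 burnt)
  -> target ignites at step 5
Step 6: cell (0,1)='.' (+1 fires, +3 burnt)
Step 7: cell (0,1)='.' (+0 fires, +1 burnt)
  fire out at step 7

5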